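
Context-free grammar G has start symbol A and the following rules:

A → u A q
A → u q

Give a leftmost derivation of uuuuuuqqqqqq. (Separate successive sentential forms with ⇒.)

A ⇒ uAq   [A → u A q]
uAq ⇒ uuAqq   [A → u A q]
uuAqq ⇒ uuuAqqq   [A → u A q]
uuuAqqq ⇒ uuuuAqqqq   [A → u A q]
uuuuAqqqq ⇒ uuuuuAqqqqq   [A → u A q]
uuuuuAqqqqq ⇒ uuuuuuqqqqqq   [A → u q]

A⇒uAq⇒uuAqq⇒uuuAqqq⇒uuuuAqqqq⇒uuuuuAqqqqq⇒uuuuuuqqqqqq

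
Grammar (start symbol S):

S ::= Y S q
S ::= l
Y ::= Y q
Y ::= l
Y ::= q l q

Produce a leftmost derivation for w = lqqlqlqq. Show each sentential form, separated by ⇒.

S ⇒ YSq   [S ::= Y S q]
YSq ⇒ YqSq   [Y ::= Y q]
YqSq ⇒ lqSq   [Y ::= l]
lqSq ⇒ lqYSqq   [S ::= Y S q]
lqYSqq ⇒ lqqlqSqq   [Y ::= q l q]
lqqlqSqq ⇒ lqqlqlqq   [S ::= l]

S⇒YSq⇒YqSq⇒lqSq⇒lqYSqq⇒lqqlqSqq⇒lqqlqlqq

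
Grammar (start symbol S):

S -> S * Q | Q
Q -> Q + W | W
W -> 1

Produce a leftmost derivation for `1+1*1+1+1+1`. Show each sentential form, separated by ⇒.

S ⇒ S*Q ⇒ Q*Q ⇒ Q+W*Q ⇒ W+W*Q ⇒ 1+W*Q ⇒ 1+1*Q ⇒ 1+1*Q+W ⇒ 1+1*Q+W+W ⇒ 1+1*Q+W+W+W ⇒ 1+1*W+W+W+W ⇒ 1+1*1+W+W+W ⇒ 1+1*1+1+W+W ⇒ 1+1*1+1+1+W ⇒ 1+1*1+1+1+1

S ⇒ S*Q   [S -> S * Q]
S*Q ⇒ Q*Q   [S -> Q]
Q*Q ⇒ Q+W*Q   [Q -> Q + W]
Q+W*Q ⇒ W+W*Q   [Q -> W]
W+W*Q ⇒ 1+W*Q   [W -> 1]
1+W*Q ⇒ 1+1*Q   [W -> 1]
1+1*Q ⇒ 1+1*Q+W   [Q -> Q + W]
1+1*Q+W ⇒ 1+1*Q+W+W   [Q -> Q + W]
1+1*Q+W+W ⇒ 1+1*Q+W+W+W   [Q -> Q + W]
1+1*Q+W+W+W ⇒ 1+1*W+W+W+W   [Q -> W]
1+1*W+W+W+W ⇒ 1+1*1+W+W+W   [W -> 1]
1+1*1+W+W+W ⇒ 1+1*1+1+W+W   [W -> 1]
1+1*1+1+W+W ⇒ 1+1*1+1+1+W   [W -> 1]
1+1*1+1+1+W ⇒ 1+1*1+1+1+1   [W -> 1]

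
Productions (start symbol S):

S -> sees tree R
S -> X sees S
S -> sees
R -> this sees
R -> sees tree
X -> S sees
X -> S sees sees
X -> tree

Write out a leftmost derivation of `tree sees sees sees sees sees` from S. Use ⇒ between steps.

S ⇒ X sees S ⇒ S sees sees S ⇒ X sees S sees sees S ⇒ tree sees S sees sees S ⇒ tree sees sees sees sees S ⇒ tree sees sees sees sees sees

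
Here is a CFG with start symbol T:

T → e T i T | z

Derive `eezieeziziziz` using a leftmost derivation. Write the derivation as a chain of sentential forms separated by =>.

T => eTiT   [T → e T i T]
eTiT => eeTiTiT   [T → e T i T]
eeTiTiT => eeziTiT   [T → z]
eeziTiT => eezieTiTiT   [T → e T i T]
eezieTiTiT => eezieeTiTiTiT   [T → e T i T]
eezieeTiTiTiT => eezieeziTiTiT   [T → z]
eezieeziTiTiT => eezieeziziTiT   [T → z]
eezieeziziTiT => eezieeziziziT   [T → z]
eezieeziziziT => eezieeziziziz   [T → z]

T => eTiT => eeTiTiT => eeziTiT => eezieTiTiT => eezieeTiTiTiT => eezieeziTiTiT => eezieeziziTiT => eezieeziziziT => eezieeziziziz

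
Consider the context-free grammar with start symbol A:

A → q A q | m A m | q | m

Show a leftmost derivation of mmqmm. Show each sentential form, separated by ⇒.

A ⇒ mAm ⇒ mmAmm ⇒ mmqmm

A ⇒ mAm   [A → m A m]
mAm ⇒ mmAmm   [A → m A m]
mmAmm ⇒ mmqmm   [A → q]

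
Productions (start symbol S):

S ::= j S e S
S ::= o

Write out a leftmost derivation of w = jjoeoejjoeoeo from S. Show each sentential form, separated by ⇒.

S⇒jSeS⇒jjSeSeS⇒jjoeSeS⇒jjoeoeS⇒jjoeoejSeS⇒jjoeoejjSeSeS⇒jjoeoejjoeSeS⇒jjoeoejjoeoeS⇒jjoeoejjoeoeo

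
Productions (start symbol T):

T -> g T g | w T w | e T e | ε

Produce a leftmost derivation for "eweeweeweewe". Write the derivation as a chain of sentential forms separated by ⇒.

T ⇒ eTe   [T -> e T e]
eTe ⇒ ewTwe   [T -> w T w]
ewTwe ⇒ eweTewe   [T -> e T e]
eweTewe ⇒ eweeTeewe   [T -> e T e]
eweeTeewe ⇒ eweewTweewe   [T -> w T w]
eweewTweewe ⇒ eweeweTeweewe   [T -> e T e]
eweeweTeweewe ⇒ eweeweeweewe   [T -> ε]

T⇒eTe⇒ewTwe⇒eweTewe⇒eweeTeewe⇒eweewTweewe⇒eweeweTeweewe⇒eweeweeweewe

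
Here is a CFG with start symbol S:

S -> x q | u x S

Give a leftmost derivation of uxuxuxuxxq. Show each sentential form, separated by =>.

S=>uxS=>uxuxS=>uxuxuxS=>uxuxuxuxS=>uxuxuxuxxq

S => uxS   [S -> u x S]
uxS => uxuxS   [S -> u x S]
uxuxS => uxuxuxS   [S -> u x S]
uxuxuxS => uxuxuxuxS   [S -> u x S]
uxuxuxuxS => uxuxuxuxxq   [S -> x q]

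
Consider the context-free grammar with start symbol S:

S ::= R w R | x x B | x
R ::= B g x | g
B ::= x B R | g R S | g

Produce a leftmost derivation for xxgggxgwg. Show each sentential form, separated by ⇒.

S ⇒ xxB ⇒ xxgRS ⇒ xxgBgxS ⇒ xxgggxS ⇒ xxgggxRwR ⇒ xxgggxgwR ⇒ xxgggxgwg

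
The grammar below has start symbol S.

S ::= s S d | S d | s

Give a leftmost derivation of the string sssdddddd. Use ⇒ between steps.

S⇒sSd⇒sSdd⇒sSddd⇒ssSdddd⇒ssSddddd⇒ssSdddddd⇒sssdddddd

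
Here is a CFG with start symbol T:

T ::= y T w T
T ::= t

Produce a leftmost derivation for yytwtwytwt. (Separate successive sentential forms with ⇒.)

T ⇒ yTwT ⇒ yyTwTwT ⇒ yytwTwT ⇒ yytwtwT ⇒ yytwtwyTwT ⇒ yytwtwytwT ⇒ yytwtwytwt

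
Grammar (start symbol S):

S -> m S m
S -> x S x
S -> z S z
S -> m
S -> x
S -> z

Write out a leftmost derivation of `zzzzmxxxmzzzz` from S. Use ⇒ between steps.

S ⇒ zSz   [S -> z S z]
zSz ⇒ zzSzz   [S -> z S z]
zzSzz ⇒ zzzSzzz   [S -> z S z]
zzzSzzz ⇒ zzzzSzzzz   [S -> z S z]
zzzzSzzzz ⇒ zzzzmSmzzzz   [S -> m S m]
zzzzmSmzzzz ⇒ zzzzmxSxmzzzz   [S -> x S x]
zzzzmxSxmzzzz ⇒ zzzzmxxxmzzzz   [S -> x]

S ⇒ zSz ⇒ zzSzz ⇒ zzzSzzz ⇒ zzzzSzzzz ⇒ zzzzmSmzzzz ⇒ zzzzmxSxmzzzz ⇒ zzzzmxxxmzzzz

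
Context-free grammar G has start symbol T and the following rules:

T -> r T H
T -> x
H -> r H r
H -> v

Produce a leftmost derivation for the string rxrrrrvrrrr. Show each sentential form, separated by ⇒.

T⇒rTH⇒rxH⇒rxrHr⇒rxrrHrr⇒rxrrrHrrr⇒rxrrrrHrrrr⇒rxrrrrvrrrr

T ⇒ rTH   [T -> r T H]
rTH ⇒ rxH   [T -> x]
rxH ⇒ rxrHr   [H -> r H r]
rxrHr ⇒ rxrrHrr   [H -> r H r]
rxrrHrr ⇒ rxrrrHrrr   [H -> r H r]
rxrrrHrrr ⇒ rxrrrrHrrrr   [H -> r H r]
rxrrrrHrrrr ⇒ rxrrrrvrrrr   [H -> v]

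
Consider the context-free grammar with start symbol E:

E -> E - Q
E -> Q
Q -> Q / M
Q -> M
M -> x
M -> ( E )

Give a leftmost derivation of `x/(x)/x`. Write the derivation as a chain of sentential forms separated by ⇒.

E ⇒ Q ⇒ Q/M ⇒ Q/M/M ⇒ M/M/M ⇒ x/M/M ⇒ x/(E)/M ⇒ x/(Q)/M ⇒ x/(M)/M ⇒ x/(x)/M ⇒ x/(x)/x

E ⇒ Q   [E -> Q]
Q ⇒ Q/M   [Q -> Q / M]
Q/M ⇒ Q/M/M   [Q -> Q / M]
Q/M/M ⇒ M/M/M   [Q -> M]
M/M/M ⇒ x/M/M   [M -> x]
x/M/M ⇒ x/(E)/M   [M -> ( E )]
x/(E)/M ⇒ x/(Q)/M   [E -> Q]
x/(Q)/M ⇒ x/(M)/M   [Q -> M]
x/(M)/M ⇒ x/(x)/M   [M -> x]
x/(x)/M ⇒ x/(x)/x   [M -> x]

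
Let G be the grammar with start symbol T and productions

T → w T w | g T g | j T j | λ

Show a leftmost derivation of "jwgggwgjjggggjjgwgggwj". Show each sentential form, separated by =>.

T => jTj => jwTwj => jwgTgwj => jwggTggwj => jwgggTgggwj => jwgggwTwgggwj => jwgggwgTgwgggwj => jwgggwgjTjgwgggwj => jwgggwgjjTjjgwgggwj => jwgggwgjjgTgjjgwgggwj => jwgggwgjjggTggjjgwgggwj => jwgggwgjjggggjjgwgggwj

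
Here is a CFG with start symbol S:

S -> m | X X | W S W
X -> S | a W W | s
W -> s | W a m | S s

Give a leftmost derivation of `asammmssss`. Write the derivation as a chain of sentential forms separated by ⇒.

S ⇒ XX ⇒ aWWX ⇒ aSsWX ⇒ aWSWsWX ⇒ aWamSWsWX ⇒ asamSWsWX ⇒ asamXXWsWX ⇒ asamSXWsWX ⇒ asammXWsWX ⇒ asammSWsWX ⇒ asammmWsWX ⇒ asammmssWX ⇒ asammmsssX ⇒ asammmssss

S ⇒ XX   [S -> X X]
XX ⇒ aWWX   [X -> a W W]
aWWX ⇒ aSsWX   [W -> S s]
aSsWX ⇒ aWSWsWX   [S -> W S W]
aWSWsWX ⇒ aWamSWsWX   [W -> W a m]
aWamSWsWX ⇒ asamSWsWX   [W -> s]
asamSWsWX ⇒ asamXXWsWX   [S -> X X]
asamXXWsWX ⇒ asamSXWsWX   [X -> S]
asamSXWsWX ⇒ asammXWsWX   [S -> m]
asammXWsWX ⇒ asammSWsWX   [X -> S]
asammSWsWX ⇒ asammmWsWX   [S -> m]
asammmWsWX ⇒ asammmssWX   [W -> s]
asammmssWX ⇒ asammmsssX   [W -> s]
asammmsssX ⇒ asammmssss   [X -> s]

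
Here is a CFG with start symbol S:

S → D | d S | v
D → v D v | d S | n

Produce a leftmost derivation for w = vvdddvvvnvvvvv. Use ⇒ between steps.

S ⇒ D ⇒ vDv ⇒ vvDvv ⇒ vvdSvv ⇒ vvddSvv ⇒ vvdddSvv ⇒ vvdddDvv ⇒ vvdddvDvvv ⇒ vvdddvvDvvvv ⇒ vvdddvvvDvvvvv ⇒ vvdddvvvnvvvvv

S ⇒ D   [S → D]
D ⇒ vDv   [D → v D v]
vDv ⇒ vvDvv   [D → v D v]
vvDvv ⇒ vvdSvv   [D → d S]
vvdSvv ⇒ vvddSvv   [S → d S]
vvddSvv ⇒ vvdddSvv   [S → d S]
vvdddSvv ⇒ vvdddDvv   [S → D]
vvdddDvv ⇒ vvdddvDvvv   [D → v D v]
vvdddvDvvv ⇒ vvdddvvDvvvv   [D → v D v]
vvdddvvDvvvv ⇒ vvdddvvvDvvvvv   [D → v D v]
vvdddvvvDvvvvv ⇒ vvdddvvvnvvvvv   [D → n]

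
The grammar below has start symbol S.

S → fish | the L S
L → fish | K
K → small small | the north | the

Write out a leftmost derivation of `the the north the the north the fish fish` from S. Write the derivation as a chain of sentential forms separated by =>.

S => the L S => the K S => the the north S => the the north the L S => the the north the K S => the the north the the north S => the the north the the north the L S => the the north the the north the fish S => the the north the the north the fish fish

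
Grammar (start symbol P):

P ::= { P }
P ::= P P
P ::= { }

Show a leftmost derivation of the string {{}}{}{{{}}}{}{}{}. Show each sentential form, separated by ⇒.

P ⇒ PP   [P ::= P P]
PP ⇒ PPP   [P ::= P P]
PPP ⇒ {P}PP   [P ::= { P }]
{P}PP ⇒ {{}}PP   [P ::= { }]
{{}}PP ⇒ {{}}PPP   [P ::= P P]
{{}}PPP ⇒ {{}}PPPP   [P ::= P P]
{{}}PPPP ⇒ {{}}PPPPP   [P ::= P P]
{{}}PPPPP ⇒ {{}}{}PPPP   [P ::= { }]
{{}}{}PPPP ⇒ {{}}{}{P}PPP   [P ::= { P }]
{{}}{}{P}PPP ⇒ {{}}{}{{P}}PPP   [P ::= { P }]
{{}}{}{{P}}PPP ⇒ {{}}{}{{{}}}PPP   [P ::= { }]
{{}}{}{{{}}}PPP ⇒ {{}}{}{{{}}}{}PP   [P ::= { }]
{{}}{}{{{}}}{}PP ⇒ {{}}{}{{{}}}{}{}P   [P ::= { }]
{{}}{}{{{}}}{}{}P ⇒ {{}}{}{{{}}}{}{}{}   [P ::= { }]

P ⇒ PP ⇒ PPP ⇒ {P}PP ⇒ {{}}PP ⇒ {{}}PPP ⇒ {{}}PPPP ⇒ {{}}PPPPP ⇒ {{}}{}PPPP ⇒ {{}}{}{P}PPP ⇒ {{}}{}{{P}}PPP ⇒ {{}}{}{{{}}}PPP ⇒ {{}}{}{{{}}}{}PP ⇒ {{}}{}{{{}}}{}{}P ⇒ {{}}{}{{{}}}{}{}{}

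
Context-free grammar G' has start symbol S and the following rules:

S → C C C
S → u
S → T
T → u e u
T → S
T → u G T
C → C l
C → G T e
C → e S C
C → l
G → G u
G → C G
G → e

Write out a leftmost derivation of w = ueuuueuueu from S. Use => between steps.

S => T => uGT => uGuT => uGuuT => ueuuT => ueuuuGT => ueuuuGuT => ueuuueuT => ueuuueuueu

S => T   [S → T]
T => uGT   [T → u G T]
uGT => uGuT   [G → G u]
uGuT => uGuuT   [G → G u]
uGuuT => ueuuT   [G → e]
ueuuT => ueuuuGT   [T → u G T]
ueuuuGT => ueuuuGuT   [G → G u]
ueuuuGuT => ueuuueuT   [G → e]
ueuuueuT => ueuuueuueu   [T → u e u]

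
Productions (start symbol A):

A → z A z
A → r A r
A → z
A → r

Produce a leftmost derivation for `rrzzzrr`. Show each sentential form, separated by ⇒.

A ⇒ rAr   [A → r A r]
rAr ⇒ rrArr   [A → r A r]
rrArr ⇒ rrzAzrr   [A → z A z]
rrzAzrr ⇒ rrzzzrr   [A → z]

A ⇒ rAr ⇒ rrArr ⇒ rrzAzrr ⇒ rrzzzrr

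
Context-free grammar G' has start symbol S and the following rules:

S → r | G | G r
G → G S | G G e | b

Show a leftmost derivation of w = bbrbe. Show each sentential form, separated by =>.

S => G   [S → G]
G => GGe   [G → G G e]
GGe => GSGe   [G → G S]
GSGe => bSGe   [G → b]
bSGe => bGrGe   [S → G r]
bGrGe => bbrGe   [G → b]
bbrGe => bbrbe   [G → b]

S=>G=>GGe=>GSGe=>bSGe=>bGrGe=>bbrGe=>bbrbe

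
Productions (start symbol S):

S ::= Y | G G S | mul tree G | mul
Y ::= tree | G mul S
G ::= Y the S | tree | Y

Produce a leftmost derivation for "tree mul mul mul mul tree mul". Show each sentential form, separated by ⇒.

S ⇒ G G S ⇒ Y G S ⇒ G mul S G S ⇒ Y mul S G S ⇒ G mul S mul S G S ⇒ tree mul S mul S G S ⇒ tree mul mul mul S G S ⇒ tree mul mul mul mul G S ⇒ tree mul mul mul mul tree S ⇒ tree mul mul mul mul tree mul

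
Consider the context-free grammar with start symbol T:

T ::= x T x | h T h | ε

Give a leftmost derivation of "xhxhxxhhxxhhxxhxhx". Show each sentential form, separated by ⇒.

T ⇒ xTx   [T ::= x T x]
xTx ⇒ xhThx   [T ::= h T h]
xhThx ⇒ xhxTxhx   [T ::= x T x]
xhxTxhx ⇒ xhxhThxhx   [T ::= h T h]
xhxhThxhx ⇒ xhxhxTxhxhx   [T ::= x T x]
xhxhxTxhxhx ⇒ xhxhxxTxxhxhx   [T ::= x T x]
xhxhxxTxxhxhx ⇒ xhxhxxhThxxhxhx   [T ::= h T h]
xhxhxxhThxxhxhx ⇒ xhxhxxhhThhxxhxhx   [T ::= h T h]
xhxhxxhhThhxxhxhx ⇒ xhxhxxhhxTxhhxxhxhx   [T ::= x T x]
xhxhxxhhxTxhhxxhxhx ⇒ xhxhxxhhxxhhxxhxhx   [T ::= ε]

T ⇒ xTx ⇒ xhThx ⇒ xhxTxhx ⇒ xhxhThxhx ⇒ xhxhxTxhxhx ⇒ xhxhxxTxxhxhx ⇒ xhxhxxhThxxhxhx ⇒ xhxhxxhhThhxxhxhx ⇒ xhxhxxhhxTxhhxxhxhx ⇒ xhxhxxhhxxhhxxhxhx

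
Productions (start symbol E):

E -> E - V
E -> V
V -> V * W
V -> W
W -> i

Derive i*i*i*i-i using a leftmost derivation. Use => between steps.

E => E-V => V-V => V*W-V => V*W*W-V => V*W*W*W-V => W*W*W*W-V => i*W*W*W-V => i*i*W*W-V => i*i*i*W-V => i*i*i*i-V => i*i*i*i-W => i*i*i*i-i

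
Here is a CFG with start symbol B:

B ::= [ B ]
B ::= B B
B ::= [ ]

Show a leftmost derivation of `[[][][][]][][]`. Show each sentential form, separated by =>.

B=>BB=>BBB=>[B]BB=>[BB]BB=>[[]B]BB=>[[]BB]BB=>[[]BBB]BB=>[[][]BB]BB=>[[][][]B]BB=>[[][][][]]BB=>[[][][][]][]B=>[[][][][]][][]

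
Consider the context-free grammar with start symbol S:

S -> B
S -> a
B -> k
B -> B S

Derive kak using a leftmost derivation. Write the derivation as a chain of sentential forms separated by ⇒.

S ⇒ B ⇒ BS ⇒ BSS ⇒ kSS ⇒ kaS ⇒ kaB ⇒ kak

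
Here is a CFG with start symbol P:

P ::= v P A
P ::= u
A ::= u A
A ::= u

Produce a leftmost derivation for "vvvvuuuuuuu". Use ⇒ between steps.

P⇒vPA⇒vvPAA⇒vvvPAAA⇒vvvvPAAAA⇒vvvvuAAAA⇒vvvvuuAAA⇒vvvvuuuAAA⇒vvvvuuuuAA⇒vvvvuuuuuA⇒vvvvuuuuuuA⇒vvvvuuuuuuu

P ⇒ vPA   [P ::= v P A]
vPA ⇒ vvPAA   [P ::= v P A]
vvPAA ⇒ vvvPAAA   [P ::= v P A]
vvvPAAA ⇒ vvvvPAAAA   [P ::= v P A]
vvvvPAAAA ⇒ vvvvuAAAA   [P ::= u]
vvvvuAAAA ⇒ vvvvuuAAA   [A ::= u]
vvvvuuAAA ⇒ vvvvuuuAAA   [A ::= u A]
vvvvuuuAAA ⇒ vvvvuuuuAA   [A ::= u]
vvvvuuuuAA ⇒ vvvvuuuuuA   [A ::= u]
vvvvuuuuuA ⇒ vvvvuuuuuuA   [A ::= u A]
vvvvuuuuuuA ⇒ vvvvuuuuuuu   [A ::= u]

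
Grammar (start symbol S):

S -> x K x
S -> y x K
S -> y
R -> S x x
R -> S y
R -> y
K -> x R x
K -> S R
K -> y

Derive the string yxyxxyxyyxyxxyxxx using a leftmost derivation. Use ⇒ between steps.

S ⇒ yxK ⇒ yxSR ⇒ yxyxKR ⇒ yxyxxRxR ⇒ yxyxxSyxR ⇒ yxyxxyxKyxR ⇒ yxyxxyxyyxR ⇒ yxyxxyxyyxSxx ⇒ yxyxxyxyyxyxKxx ⇒ yxyxxyxyyxyxxRxxx ⇒ yxyxxyxyyxyxxyxxx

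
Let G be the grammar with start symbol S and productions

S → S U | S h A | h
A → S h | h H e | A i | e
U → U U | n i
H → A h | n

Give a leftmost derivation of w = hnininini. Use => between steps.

S => SU => SUU => SUUU => SUUUU => hUUUU => hniUUU => hniniUU => hnininiU => hnininini

S => SU   [S → S U]
SU => SUU   [S → S U]
SUU => SUUU   [S → S U]
SUUU => SUUUU   [S → S U]
SUUUU => hUUUU   [S → h]
hUUUU => hniUUU   [U → n i]
hniUUU => hniniUU   [U → n i]
hniniUU => hnininiU   [U → n i]
hnininiU => hnininini   [U → n i]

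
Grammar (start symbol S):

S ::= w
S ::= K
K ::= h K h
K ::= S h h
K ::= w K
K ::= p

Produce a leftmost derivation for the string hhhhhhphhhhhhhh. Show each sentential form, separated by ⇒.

S ⇒ K ⇒ hKh ⇒ hhKhh ⇒ hhhKhhh ⇒ hhhhKhhhh ⇒ hhhhhKhhhhh ⇒ hhhhhShhhhhhh ⇒ hhhhhKhhhhhhh ⇒ hhhhhhKhhhhhhhh ⇒ hhhhhhphhhhhhhh

S ⇒ K   [S ::= K]
K ⇒ hKh   [K ::= h K h]
hKh ⇒ hhKhh   [K ::= h K h]
hhKhh ⇒ hhhKhhh   [K ::= h K h]
hhhKhhh ⇒ hhhhKhhhh   [K ::= h K h]
hhhhKhhhh ⇒ hhhhhKhhhhh   [K ::= h K h]
hhhhhKhhhhh ⇒ hhhhhShhhhhhh   [K ::= S h h]
hhhhhShhhhhhh ⇒ hhhhhKhhhhhhh   [S ::= K]
hhhhhKhhhhhhh ⇒ hhhhhhKhhhhhhhh   [K ::= h K h]
hhhhhhKhhhhhhhh ⇒ hhhhhhphhhhhhhh   [K ::= p]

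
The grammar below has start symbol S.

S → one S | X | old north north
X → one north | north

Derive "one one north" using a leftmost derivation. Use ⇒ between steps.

S ⇒ one S ⇒ one X ⇒ one one north

S ⇒ one S   [S → one S]
one S ⇒ one X   [S → X]
one X ⇒ one one north   [X → one north]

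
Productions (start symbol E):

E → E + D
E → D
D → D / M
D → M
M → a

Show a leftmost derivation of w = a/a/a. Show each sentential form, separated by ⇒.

E ⇒ D   [E → D]
D ⇒ D/M   [D → D / M]
D/M ⇒ D/M/M   [D → D / M]
D/M/M ⇒ M/M/M   [D → M]
M/M/M ⇒ a/M/M   [M → a]
a/M/M ⇒ a/a/M   [M → a]
a/a/M ⇒ a/a/a   [M → a]

E ⇒ D ⇒ D/M ⇒ D/M/M ⇒ M/M/M ⇒ a/M/M ⇒ a/a/M ⇒ a/a/a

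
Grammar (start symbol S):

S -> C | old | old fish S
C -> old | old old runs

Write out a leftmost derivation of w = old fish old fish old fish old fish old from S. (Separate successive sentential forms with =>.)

S => old fish S => old fish old fish S => old fish old fish old fish S => old fish old fish old fish old fish S => old fish old fish old fish old fish C => old fish old fish old fish old fish old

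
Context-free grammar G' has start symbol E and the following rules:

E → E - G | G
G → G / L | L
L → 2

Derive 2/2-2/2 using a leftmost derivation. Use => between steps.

E=>E-G=>G-G=>G/L-G=>L/L-G=>2/L-G=>2/2-G=>2/2-G/L=>2/2-L/L=>2/2-2/L=>2/2-2/2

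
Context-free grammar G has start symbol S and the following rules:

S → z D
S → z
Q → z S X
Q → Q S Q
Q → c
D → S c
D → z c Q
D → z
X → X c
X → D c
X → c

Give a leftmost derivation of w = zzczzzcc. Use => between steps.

S => zD   [S → z D]
zD => zzcQ   [D → z c Q]
zzcQ => zzczSX   [Q → z S X]
zzczSX => zzczzDX   [S → z D]
zzczzDX => zzczzzX   [D → z]
zzczzzX => zzczzzXc   [X → X c]
zzczzzXc => zzczzzcc   [X → c]

S => zD => zzcQ => zzczSX => zzczzDX => zzczzzX => zzczzzXc => zzczzzcc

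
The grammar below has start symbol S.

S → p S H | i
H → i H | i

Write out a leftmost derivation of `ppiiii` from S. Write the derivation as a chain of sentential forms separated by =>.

S => pSH   [S → p S H]
pSH => ppSHH   [S → p S H]
ppSHH => ppiHH   [S → i]
ppiHH => ppiiHH   [H → i H]
ppiiHH => ppiiiH   [H → i]
ppiiiH => ppiiii   [H → i]

S => pSH => ppSHH => ppiHH => ppiiHH => ppiiiH => ppiiii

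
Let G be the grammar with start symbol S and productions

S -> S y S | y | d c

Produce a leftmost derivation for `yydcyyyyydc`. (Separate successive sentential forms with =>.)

S => SyS => SySyS => SySySyS => yySySyS => yydcySyS => yydcySySyS => yydcyyySyS => yydcyyyyyS => yydcyyyyydc

S => SyS   [S -> S y S]
SyS => SySyS   [S -> S y S]
SySyS => SySySyS   [S -> S y S]
SySySyS => yySySyS   [S -> y]
yySySyS => yydcySyS   [S -> d c]
yydcySyS => yydcySySyS   [S -> S y S]
yydcySySyS => yydcyyySyS   [S -> y]
yydcyyySyS => yydcyyyyyS   [S -> y]
yydcyyyyyS => yydcyyyyydc   [S -> d c]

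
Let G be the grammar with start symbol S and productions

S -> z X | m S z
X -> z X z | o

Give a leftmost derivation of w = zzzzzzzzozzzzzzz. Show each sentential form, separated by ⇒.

S ⇒ zX   [S -> z X]
zX ⇒ zzXz   [X -> z X z]
zzXz ⇒ zzzXzz   [X -> z X z]
zzzXzz ⇒ zzzzXzzz   [X -> z X z]
zzzzXzzz ⇒ zzzzzXzzzz   [X -> z X z]
zzzzzXzzzz ⇒ zzzzzzXzzzzz   [X -> z X z]
zzzzzzXzzzzz ⇒ zzzzzzzXzzzzzz   [X -> z X z]
zzzzzzzXzzzzzz ⇒ zzzzzzzzXzzzzzzz   [X -> z X z]
zzzzzzzzXzzzzzzz ⇒ zzzzzzzzozzzzzzz   [X -> o]

S ⇒ zX ⇒ zzXz ⇒ zzzXzz ⇒ zzzzXzzz ⇒ zzzzzXzzzz ⇒ zzzzzzXzzzzz ⇒ zzzzzzzXzzzzzz ⇒ zzzzzzzzXzzzzzzz ⇒ zzzzzzzzozzzzzzz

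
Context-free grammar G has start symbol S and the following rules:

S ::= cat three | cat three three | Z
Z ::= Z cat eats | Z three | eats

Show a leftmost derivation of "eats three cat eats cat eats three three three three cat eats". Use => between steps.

S => Z   [S ::= Z]
Z => Z cat eats   [Z ::= Z cat eats]
Z cat eats => Z three cat eats   [Z ::= Z three]
Z three cat eats => Z three three cat eats   [Z ::= Z three]
Z three three cat eats => Z three three three cat eats   [Z ::= Z three]
Z three three three cat eats => Z three three three three cat eats   [Z ::= Z three]
Z three three three three cat eats => Z cat eats three three three three cat eats   [Z ::= Z cat eats]
Z cat eats three three three three cat eats => Z cat eats cat eats three three three three cat eats   [Z ::= Z cat eats]
Z cat eats cat eats three three three three cat eats => Z three cat eats cat eats three three three three cat eats   [Z ::= Z three]
Z three cat eats cat eats three three three three cat eats => eats three cat eats cat eats three three three three cat eats   [Z ::= eats]

S => Z => Z cat eats => Z three cat eats => Z three three cat eats => Z three three three cat eats => Z three three three three cat eats => Z cat eats three three three three cat eats => Z cat eats cat eats three three three three cat eats => Z three cat eats cat eats three three three three cat eats => eats three cat eats cat eats three three three three cat eats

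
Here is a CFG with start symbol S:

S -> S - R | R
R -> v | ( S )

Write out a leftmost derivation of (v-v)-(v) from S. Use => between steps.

S=>S-R=>R-R=>(S)-R=>(S-R)-R=>(R-R)-R=>(v-R)-R=>(v-v)-R=>(v-v)-(S)=>(v-v)-(R)=>(v-v)-(v)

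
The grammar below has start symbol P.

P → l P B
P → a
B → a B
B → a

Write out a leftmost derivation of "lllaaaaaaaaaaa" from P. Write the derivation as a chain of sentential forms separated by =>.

P=>lPB=>llPBB=>lllPBBB=>lllaBBB=>lllaaBBB=>lllaaaBBB=>lllaaaaBB=>lllaaaaaBB=>lllaaaaaaBB=>lllaaaaaaaBB=>lllaaaaaaaaBB=>lllaaaaaaaaaB=>lllaaaaaaaaaaB=>lllaaaaaaaaaaa

P => lPB   [P → l P B]
lPB => llPBB   [P → l P B]
llPBB => lllPBBB   [P → l P B]
lllPBBB => lllaBBB   [P → a]
lllaBBB => lllaaBBB   [B → a B]
lllaaBBB => lllaaaBBB   [B → a B]
lllaaaBBB => lllaaaaBB   [B → a]
lllaaaaBB => lllaaaaaBB   [B → a B]
lllaaaaaBB => lllaaaaaaBB   [B → a B]
lllaaaaaaBB => lllaaaaaaaBB   [B → a B]
lllaaaaaaaBB => lllaaaaaaaaBB   [B → a B]
lllaaaaaaaaBB => lllaaaaaaaaaB   [B → a]
lllaaaaaaaaaB => lllaaaaaaaaaaB   [B → a B]
lllaaaaaaaaaaB => lllaaaaaaaaaaa   [B → a]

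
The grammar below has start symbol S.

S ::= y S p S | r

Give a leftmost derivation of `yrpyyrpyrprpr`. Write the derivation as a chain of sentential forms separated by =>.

S => ySpS   [S ::= y S p S]
ySpS => yrpS   [S ::= r]
yrpS => yrpySpS   [S ::= y S p S]
yrpySpS => yrpyySpSpS   [S ::= y S p S]
yrpyySpSpS => yrpyyrpSpS   [S ::= r]
yrpyyrpSpS => yrpyyrpySpSpS   [S ::= y S p S]
yrpyyrpySpSpS => yrpyyrpyrpSpS   [S ::= r]
yrpyyrpyrpSpS => yrpyyrpyrprpS   [S ::= r]
yrpyyrpyrprpS => yrpyyrpyrprpr   [S ::= r]

S => ySpS => yrpS => yrpySpS => yrpyySpSpS => yrpyyrpSpS => yrpyyrpySpSpS => yrpyyrpyrpSpS => yrpyyrpyrprpS => yrpyyrpyrprpr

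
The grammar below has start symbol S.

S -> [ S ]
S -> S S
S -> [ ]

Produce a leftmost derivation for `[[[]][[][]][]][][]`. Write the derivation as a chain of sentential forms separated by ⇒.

S ⇒ SS ⇒ SSS ⇒ [S]SS ⇒ [SS]SS ⇒ [SSS]SS ⇒ [[S]SS]SS ⇒ [[[]]SS]SS ⇒ [[[]][S]S]SS ⇒ [[[]][SS]S]SS ⇒ [[[]][[]S]S]SS ⇒ [[[]][[][]]S]SS ⇒ [[[]][[][]][]]SS ⇒ [[[]][[][]][]][]S ⇒ [[[]][[][]][]][][]

S ⇒ SS   [S -> S S]
SS ⇒ SSS   [S -> S S]
SSS ⇒ [S]SS   [S -> [ S ]]
[S]SS ⇒ [SS]SS   [S -> S S]
[SS]SS ⇒ [SSS]SS   [S -> S S]
[SSS]SS ⇒ [[S]SS]SS   [S -> [ S ]]
[[S]SS]SS ⇒ [[[]]SS]SS   [S -> [ ]]
[[[]]SS]SS ⇒ [[[]][S]S]SS   [S -> [ S ]]
[[[]][S]S]SS ⇒ [[[]][SS]S]SS   [S -> S S]
[[[]][SS]S]SS ⇒ [[[]][[]S]S]SS   [S -> [ ]]
[[[]][[]S]S]SS ⇒ [[[]][[][]]S]SS   [S -> [ ]]
[[[]][[][]]S]SS ⇒ [[[]][[][]][]]SS   [S -> [ ]]
[[[]][[][]][]]SS ⇒ [[[]][[][]][]][]S   [S -> [ ]]
[[[]][[][]][]][]S ⇒ [[[]][[][]][]][][]   [S -> [ ]]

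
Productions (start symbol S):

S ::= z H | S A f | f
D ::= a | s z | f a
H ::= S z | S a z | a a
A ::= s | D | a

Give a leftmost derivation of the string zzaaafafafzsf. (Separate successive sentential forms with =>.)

S => SAf   [S ::= S A f]
SAf => zHAf   [S ::= z H]
zHAf => zSzAf   [H ::= S z]
zSzAf => zSAfzAf   [S ::= S A f]
zSAfzAf => zSAfAfzAf   [S ::= S A f]
zSAfAfzAf => zSAfAfAfzAf   [S ::= S A f]
zSAfAfAfzAf => zzHAfAfAfzAf   [S ::= z H]
zzHAfAfAfzAf => zzaaAfAfAfzAf   [H ::= a a]
zzaaAfAfAfzAf => zzaaafAfAfzAf   [A ::= a]
zzaaafAfAfzAf => zzaaafafAfzAf   [A ::= a]
zzaaafafAfzAf => zzaaafafafzAf   [A ::= a]
zzaaafafafzAf => zzaaafafafzsf   [A ::= s]

S=>SAf=>zHAf=>zSzAf=>zSAfzAf=>zSAfAfzAf=>zSAfAfAfzAf=>zzHAfAfAfzAf=>zzaaAfAfAfzAf=>zzaaafAfAfzAf=>zzaaafafAfzAf=>zzaaafafafzAf=>zzaaafafafzsf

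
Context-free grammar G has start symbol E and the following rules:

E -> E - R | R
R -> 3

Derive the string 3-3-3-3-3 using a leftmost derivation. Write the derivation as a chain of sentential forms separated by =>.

E => E-R => E-R-R => E-R-R-R => E-R-R-R-R => R-R-R-R-R => 3-R-R-R-R => 3-3-R-R-R => 3-3-3-R-R => 3-3-3-3-R => 3-3-3-3-3

E => E-R   [E -> E - R]
E-R => E-R-R   [E -> E - R]
E-R-R => E-R-R-R   [E -> E - R]
E-R-R-R => E-R-R-R-R   [E -> E - R]
E-R-R-R-R => R-R-R-R-R   [E -> R]
R-R-R-R-R => 3-R-R-R-R   [R -> 3]
3-R-R-R-R => 3-3-R-R-R   [R -> 3]
3-3-R-R-R => 3-3-3-R-R   [R -> 3]
3-3-3-R-R => 3-3-3-3-R   [R -> 3]
3-3-3-3-R => 3-3-3-3-3   [R -> 3]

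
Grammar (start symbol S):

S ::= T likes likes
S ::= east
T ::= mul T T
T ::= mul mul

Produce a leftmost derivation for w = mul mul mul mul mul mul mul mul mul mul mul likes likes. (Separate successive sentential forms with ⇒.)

S ⇒ T likes likes ⇒ mul T T likes likes ⇒ mul mul mul T likes likes ⇒ mul mul mul mul T T likes likes ⇒ mul mul mul mul mul T T T likes likes ⇒ mul mul mul mul mul mul mul T T likes likes ⇒ mul mul mul mul mul mul mul mul mul T likes likes ⇒ mul mul mul mul mul mul mul mul mul mul mul likes likes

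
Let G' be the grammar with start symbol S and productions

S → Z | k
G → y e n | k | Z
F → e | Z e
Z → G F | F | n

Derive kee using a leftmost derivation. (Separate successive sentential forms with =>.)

S=>Z=>GF=>kF=>kZe=>kFe=>kee

S => Z   [S → Z]
Z => GF   [Z → G F]
GF => kF   [G → k]
kF => kZe   [F → Z e]
kZe => kFe   [Z → F]
kFe => kee   [F → e]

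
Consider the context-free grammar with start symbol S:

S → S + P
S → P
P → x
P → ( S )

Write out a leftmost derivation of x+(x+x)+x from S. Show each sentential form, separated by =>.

S => S+P => S+P+P => P+P+P => x+P+P => x+(S)+P => x+(S+P)+P => x+(P+P)+P => x+(x+P)+P => x+(x+x)+P => x+(x+x)+x

S => S+P   [S → S + P]
S+P => S+P+P   [S → S + P]
S+P+P => P+P+P   [S → P]
P+P+P => x+P+P   [P → x]
x+P+P => x+(S)+P   [P → ( S )]
x+(S)+P => x+(S+P)+P   [S → S + P]
x+(S+P)+P => x+(P+P)+P   [S → P]
x+(P+P)+P => x+(x+P)+P   [P → x]
x+(x+P)+P => x+(x+x)+P   [P → x]
x+(x+x)+P => x+(x+x)+x   [P → x]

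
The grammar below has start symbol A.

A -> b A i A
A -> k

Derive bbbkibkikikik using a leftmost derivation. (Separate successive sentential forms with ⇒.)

A ⇒ bAiA ⇒ bbAiAiA ⇒ bbbAiAiAiA ⇒ bbbkiAiAiA ⇒ bbbkibAiAiAiA ⇒ bbbkibkiAiAiA ⇒ bbbkibkikiAiA ⇒ bbbkibkikikiA ⇒ bbbkibkikikik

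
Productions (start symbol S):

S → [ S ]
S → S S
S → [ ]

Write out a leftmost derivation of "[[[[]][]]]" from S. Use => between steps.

S => [S]   [S → [ S ]]
[S] => [[S]]   [S → [ S ]]
[[S]] => [[SS]]   [S → S S]
[[SS]] => [[[S]S]]   [S → [ S ]]
[[[S]S]] => [[[[]]S]]   [S → [ ]]
[[[[]]S]] => [[[[]][]]]   [S → [ ]]

S => [S] => [[S]] => [[SS]] => [[[S]S]] => [[[[]]S]] => [[[[]][]]]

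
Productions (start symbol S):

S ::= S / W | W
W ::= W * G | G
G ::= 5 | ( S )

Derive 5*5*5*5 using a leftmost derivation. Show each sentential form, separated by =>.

S => W => W*G => W*G*G => W*G*G*G => G*G*G*G => 5*G*G*G => 5*5*G*G => 5*5*5*G => 5*5*5*5

S => W   [S ::= W]
W => W*G   [W ::= W * G]
W*G => W*G*G   [W ::= W * G]
W*G*G => W*G*G*G   [W ::= W * G]
W*G*G*G => G*G*G*G   [W ::= G]
G*G*G*G => 5*G*G*G   [G ::= 5]
5*G*G*G => 5*5*G*G   [G ::= 5]
5*5*G*G => 5*5*5*G   [G ::= 5]
5*5*5*G => 5*5*5*5   [G ::= 5]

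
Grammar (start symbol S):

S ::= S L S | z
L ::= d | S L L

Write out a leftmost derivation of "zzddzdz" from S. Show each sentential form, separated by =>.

S => SLS => SLSLS => zLSLS => zSLLSLS => zzLLSLS => zzdLSLS => zzddSLS => zzddzLS => zzddzdS => zzddzdz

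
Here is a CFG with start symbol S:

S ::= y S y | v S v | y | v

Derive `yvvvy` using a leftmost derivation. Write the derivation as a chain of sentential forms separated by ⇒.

S ⇒ ySy   [S ::= y S y]
ySy ⇒ yvSvy   [S ::= v S v]
yvSvy ⇒ yvvvy   [S ::= v]

S ⇒ ySy ⇒ yvSvy ⇒ yvvvy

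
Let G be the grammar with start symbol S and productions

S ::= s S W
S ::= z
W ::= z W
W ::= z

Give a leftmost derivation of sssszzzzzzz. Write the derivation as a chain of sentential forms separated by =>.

S => sSW => ssSWW => sssSWWW => ssssSWWWW => sssszWWWW => sssszzWWW => sssszzzWW => sssszzzzWW => sssszzzzzWW => sssszzzzzzW => sssszzzzzzz

S => sSW   [S ::= s S W]
sSW => ssSWW   [S ::= s S W]
ssSWW => sssSWWW   [S ::= s S W]
sssSWWW => ssssSWWWW   [S ::= s S W]
ssssSWWWW => sssszWWWW   [S ::= z]
sssszWWWW => sssszzWWW   [W ::= z]
sssszzWWW => sssszzzWW   [W ::= z]
sssszzzWW => sssszzzzWW   [W ::= z W]
sssszzzzWW => sssszzzzzWW   [W ::= z W]
sssszzzzzWW => sssszzzzzzW   [W ::= z]
sssszzzzzzW => sssszzzzzzz   [W ::= z]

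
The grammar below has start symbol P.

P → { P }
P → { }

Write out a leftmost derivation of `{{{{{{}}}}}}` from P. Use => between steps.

P => {P} => {{P}} => {{{P}}} => {{{{P}}}} => {{{{{P}}}}} => {{{{{{}}}}}}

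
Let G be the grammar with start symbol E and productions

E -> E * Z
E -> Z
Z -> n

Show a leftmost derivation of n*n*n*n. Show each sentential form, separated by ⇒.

E⇒E*Z⇒E*Z*Z⇒E*Z*Z*Z⇒Z*Z*Z*Z⇒n*Z*Z*Z⇒n*n*Z*Z⇒n*n*n*Z⇒n*n*n*n

E ⇒ E*Z   [E -> E * Z]
E*Z ⇒ E*Z*Z   [E -> E * Z]
E*Z*Z ⇒ E*Z*Z*Z   [E -> E * Z]
E*Z*Z*Z ⇒ Z*Z*Z*Z   [E -> Z]
Z*Z*Z*Z ⇒ n*Z*Z*Z   [Z -> n]
n*Z*Z*Z ⇒ n*n*Z*Z   [Z -> n]
n*n*Z*Z ⇒ n*n*n*Z   [Z -> n]
n*n*n*Z ⇒ n*n*n*n   [Z -> n]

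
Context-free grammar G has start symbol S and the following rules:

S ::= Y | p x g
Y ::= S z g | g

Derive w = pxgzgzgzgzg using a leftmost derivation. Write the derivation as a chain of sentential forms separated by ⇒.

S⇒Y⇒Szg⇒Yzg⇒Szgzg⇒Yzgzg⇒Szgzgzg⇒Yzgzgzg⇒Szgzgzgzg⇒pxgzgzgzgzg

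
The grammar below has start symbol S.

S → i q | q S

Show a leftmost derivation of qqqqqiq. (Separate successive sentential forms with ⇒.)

S ⇒ qS ⇒ qqS ⇒ qqqS ⇒ qqqqS ⇒ qqqqqS ⇒ qqqqqiq

S ⇒ qS   [S → q S]
qS ⇒ qqS   [S → q S]
qqS ⇒ qqqS   [S → q S]
qqqS ⇒ qqqqS   [S → q S]
qqqqS ⇒ qqqqqS   [S → q S]
qqqqqS ⇒ qqqqqiq   [S → i q]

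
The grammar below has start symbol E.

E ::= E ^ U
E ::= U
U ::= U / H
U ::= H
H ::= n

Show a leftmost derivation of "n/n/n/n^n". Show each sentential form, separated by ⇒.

E⇒E^U⇒U^U⇒U/H^U⇒U/H/H^U⇒U/H/H/H^U⇒H/H/H/H^U⇒n/H/H/H^U⇒n/n/H/H^U⇒n/n/n/H^U⇒n/n/n/n^U⇒n/n/n/n^H⇒n/n/n/n^n

E ⇒ E^U   [E ::= E ^ U]
E^U ⇒ U^U   [E ::= U]
U^U ⇒ U/H^U   [U ::= U / H]
U/H^U ⇒ U/H/H^U   [U ::= U / H]
U/H/H^U ⇒ U/H/H/H^U   [U ::= U / H]
U/H/H/H^U ⇒ H/H/H/H^U   [U ::= H]
H/H/H/H^U ⇒ n/H/H/H^U   [H ::= n]
n/H/H/H^U ⇒ n/n/H/H^U   [H ::= n]
n/n/H/H^U ⇒ n/n/n/H^U   [H ::= n]
n/n/n/H^U ⇒ n/n/n/n^U   [H ::= n]
n/n/n/n^U ⇒ n/n/n/n^H   [U ::= H]
n/n/n/n^H ⇒ n/n/n/n^n   [H ::= n]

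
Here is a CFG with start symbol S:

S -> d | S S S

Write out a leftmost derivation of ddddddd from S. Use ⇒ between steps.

S ⇒ SSS ⇒ dSS ⇒ dSSSS ⇒ dSSSSSS ⇒ ddSSSSS ⇒ dddSSSS ⇒ ddddSSS ⇒ dddddSS ⇒ ddddddS ⇒ ddddddd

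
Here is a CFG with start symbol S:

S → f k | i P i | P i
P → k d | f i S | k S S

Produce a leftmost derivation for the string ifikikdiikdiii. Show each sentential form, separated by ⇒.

S ⇒ iPi ⇒ ifiSi ⇒ ifiPii ⇒ ifikSSii ⇒ ifikiPiSii ⇒ ifikikdiSii ⇒ ifikikdiiPiii ⇒ ifikikdiikdiii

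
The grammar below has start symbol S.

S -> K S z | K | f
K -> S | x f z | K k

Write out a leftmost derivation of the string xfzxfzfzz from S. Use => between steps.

S => KSz => xfzSz => xfzKSzz => xfzxfzSzz => xfzxfzfzz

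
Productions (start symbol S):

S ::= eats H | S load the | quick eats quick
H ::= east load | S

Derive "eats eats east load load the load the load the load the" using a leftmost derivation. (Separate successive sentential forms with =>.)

S => S load the => S load the load the => S load the load the load the => eats H load the load the load the => eats S load the load the load the => eats S load the load the load the load the => eats eats H load the load the load the load the => eats eats east load load the load the load the load the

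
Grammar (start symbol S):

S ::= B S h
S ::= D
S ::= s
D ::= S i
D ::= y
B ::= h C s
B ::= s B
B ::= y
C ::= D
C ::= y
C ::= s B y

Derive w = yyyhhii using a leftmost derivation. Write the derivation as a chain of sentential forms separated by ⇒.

S⇒D⇒Si⇒Di⇒Sii⇒BShii⇒yShii⇒yBShhii⇒yyShhii⇒yyDhhii⇒yyyhhii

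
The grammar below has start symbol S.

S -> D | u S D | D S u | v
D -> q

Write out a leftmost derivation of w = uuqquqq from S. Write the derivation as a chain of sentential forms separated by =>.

S => uSD => uuSDD => uuDSuDD => uuqSuDD => uuqDuDD => uuqquDD => uuqquqD => uuqquqq

S => uSD   [S -> u S D]
uSD => uuSDD   [S -> u S D]
uuSDD => uuDSuDD   [S -> D S u]
uuDSuDD => uuqSuDD   [D -> q]
uuqSuDD => uuqDuDD   [S -> D]
uuqDuDD => uuqquDD   [D -> q]
uuqquDD => uuqquqD   [D -> q]
uuqquqD => uuqquqq   [D -> q]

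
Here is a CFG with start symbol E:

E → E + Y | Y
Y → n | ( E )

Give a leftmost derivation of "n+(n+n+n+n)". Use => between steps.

E => E+Y => Y+Y => n+Y => n+(E) => n+(E+Y) => n+(E+Y+Y) => n+(E+Y+Y+Y) => n+(Y+Y+Y+Y) => n+(n+Y+Y+Y) => n+(n+n+Y+Y) => n+(n+n+n+Y) => n+(n+n+n+n)

E => E+Y   [E → E + Y]
E+Y => Y+Y   [E → Y]
Y+Y => n+Y   [Y → n]
n+Y => n+(E)   [Y → ( E )]
n+(E) => n+(E+Y)   [E → E + Y]
n+(E+Y) => n+(E+Y+Y)   [E → E + Y]
n+(E+Y+Y) => n+(E+Y+Y+Y)   [E → E + Y]
n+(E+Y+Y+Y) => n+(Y+Y+Y+Y)   [E → Y]
n+(Y+Y+Y+Y) => n+(n+Y+Y+Y)   [Y → n]
n+(n+Y+Y+Y) => n+(n+n+Y+Y)   [Y → n]
n+(n+n+Y+Y) => n+(n+n+n+Y)   [Y → n]
n+(n+n+n+Y) => n+(n+n+n+n)   [Y → n]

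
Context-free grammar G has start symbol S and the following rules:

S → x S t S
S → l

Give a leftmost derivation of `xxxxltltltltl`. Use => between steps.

S => xStS => xxStStS => xxxStStStS => xxxxStStStStS => xxxxltStStStS => xxxxltltStStS => xxxxltltltStS => xxxxltltltltS => xxxxltltltltl

S => xStS   [S → x S t S]
xStS => xxStStS   [S → x S t S]
xxStStS => xxxStStStS   [S → x S t S]
xxxStStStS => xxxxStStStStS   [S → x S t S]
xxxxStStStStS => xxxxltStStStS   [S → l]
xxxxltStStStS => xxxxltltStStS   [S → l]
xxxxltltStStS => xxxxltltltStS   [S → l]
xxxxltltltStS => xxxxltltltltS   [S → l]
xxxxltltltltS => xxxxltltltltl   [S → l]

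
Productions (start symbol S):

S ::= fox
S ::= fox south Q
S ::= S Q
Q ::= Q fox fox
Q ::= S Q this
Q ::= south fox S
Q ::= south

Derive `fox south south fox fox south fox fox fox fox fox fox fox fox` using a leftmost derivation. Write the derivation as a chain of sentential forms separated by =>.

S => fox south Q   [S ::= fox south Q]
fox south Q => fox south south fox S   [Q ::= south fox S]
fox south south fox S => fox south south fox S Q   [S ::= S Q]
fox south south fox S Q => fox south south fox fox Q   [S ::= fox]
fox south south fox fox Q => fox south south fox fox Q fox fox   [Q ::= Q fox fox]
fox south south fox fox Q fox fox => fox south south fox fox Q fox fox fox fox   [Q ::= Q fox fox]
fox south south fox fox Q fox fox fox fox => fox south south fox fox Q fox fox fox fox fox fox   [Q ::= Q fox fox]
fox south south fox fox Q fox fox fox fox fox fox => fox south south fox fox Q fox fox fox fox fox fox fox fox   [Q ::= Q fox fox]
fox south south fox fox Q fox fox fox fox fox fox fox fox => fox south south fox fox south fox fox fox fox fox fox fox fox   [Q ::= south]

S => fox south Q => fox south south fox S => fox south south fox S Q => fox south south fox fox Q => fox south south fox fox Q fox fox => fox south south fox fox Q fox fox fox fox => fox south south fox fox Q fox fox fox fox fox fox => fox south south fox fox Q fox fox fox fox fox fox fox fox => fox south south fox fox south fox fox fox fox fox fox fox fox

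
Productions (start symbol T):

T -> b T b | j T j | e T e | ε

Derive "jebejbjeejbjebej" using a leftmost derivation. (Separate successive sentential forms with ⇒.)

T⇒jTj⇒jeTej⇒jebTbej⇒jebeTebej⇒jebejTjebej⇒jebejbTbjebej⇒jebejbjTjbjebej⇒jebejbjeTejbjebej⇒jebejbjeejbjebej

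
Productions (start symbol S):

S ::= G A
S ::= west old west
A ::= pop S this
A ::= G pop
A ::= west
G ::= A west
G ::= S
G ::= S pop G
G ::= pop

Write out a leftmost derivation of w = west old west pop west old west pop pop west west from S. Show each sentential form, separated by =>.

S => G A => S A => G A A => S pop G A A => west old west pop G A A => west old west pop S pop G A A => west old west pop west old west pop G A A => west old west pop west old west pop pop A A => west old west pop west old west pop pop west A => west old west pop west old west pop pop west west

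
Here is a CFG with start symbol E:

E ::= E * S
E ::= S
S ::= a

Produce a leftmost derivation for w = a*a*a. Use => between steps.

E => E*S   [E ::= E * S]
E*S => E*S*S   [E ::= E * S]
E*S*S => S*S*S   [E ::= S]
S*S*S => a*S*S   [S ::= a]
a*S*S => a*a*S   [S ::= a]
a*a*S => a*a*a   [S ::= a]

E => E*S => E*S*S => S*S*S => a*S*S => a*a*S => a*a*a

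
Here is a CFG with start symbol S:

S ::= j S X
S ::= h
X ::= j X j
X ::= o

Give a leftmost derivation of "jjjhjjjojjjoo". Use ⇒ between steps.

S ⇒ jSX   [S ::= j S X]
jSX ⇒ jjSXX   [S ::= j S X]
jjSXX ⇒ jjjSXXX   [S ::= j S X]
jjjSXXX ⇒ jjjhXXX   [S ::= h]
jjjhXXX ⇒ jjjhjXjXX   [X ::= j X j]
jjjhjXjXX ⇒ jjjhjjXjjXX   [X ::= j X j]
jjjhjjXjjXX ⇒ jjjhjjjXjjjXX   [X ::= j X j]
jjjhjjjXjjjXX ⇒ jjjhjjjojjjXX   [X ::= o]
jjjhjjjojjjXX ⇒ jjjhjjjojjjoX   [X ::= o]
jjjhjjjojjjoX ⇒ jjjhjjjojjjoo   [X ::= o]

S⇒jSX⇒jjSXX⇒jjjSXXX⇒jjjhXXX⇒jjjhjXjXX⇒jjjhjjXjjXX⇒jjjhjjjXjjjXX⇒jjjhjjjojjjXX⇒jjjhjjjojjjoX⇒jjjhjjjojjjoo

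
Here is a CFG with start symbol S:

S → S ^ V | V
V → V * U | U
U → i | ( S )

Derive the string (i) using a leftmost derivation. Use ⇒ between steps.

S ⇒ V   [S → V]
V ⇒ U   [V → U]
U ⇒ (S)   [U → ( S )]
(S) ⇒ (V)   [S → V]
(V) ⇒ (U)   [V → U]
(U) ⇒ (i)   [U → i]

S ⇒ V ⇒ U ⇒ (S) ⇒ (V) ⇒ (U) ⇒ (i)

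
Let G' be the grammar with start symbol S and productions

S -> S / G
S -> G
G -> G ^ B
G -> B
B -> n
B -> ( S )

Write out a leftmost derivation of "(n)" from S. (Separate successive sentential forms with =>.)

S => G   [S -> G]
G => B   [G -> B]
B => (S)   [B -> ( S )]
(S) => (G)   [S -> G]
(G) => (B)   [G -> B]
(B) => (n)   [B -> n]

S => G => B => (S) => (G) => (B) => (n)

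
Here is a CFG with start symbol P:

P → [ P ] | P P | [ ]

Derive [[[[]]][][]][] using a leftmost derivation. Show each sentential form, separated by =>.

P => PP => [P]P => [PP]P => [PPP]P => [[P]PP]P => [[[P]]PP]P => [[[[]]]PP]P => [[[[]]][]P]P => [[[[]]][][]]P => [[[[]]][][]][]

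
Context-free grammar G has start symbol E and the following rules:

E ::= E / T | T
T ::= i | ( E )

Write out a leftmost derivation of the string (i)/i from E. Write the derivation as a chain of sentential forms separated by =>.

E => E/T => T/T => (E)/T => (T)/T => (i)/T => (i)/i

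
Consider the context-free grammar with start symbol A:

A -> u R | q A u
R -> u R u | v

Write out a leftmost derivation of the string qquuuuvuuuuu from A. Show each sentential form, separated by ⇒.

A ⇒ qAu   [A -> q A u]
qAu ⇒ qqAuu   [A -> q A u]
qqAuu ⇒ qquRuu   [A -> u R]
qquRuu ⇒ qquuRuuu   [R -> u R u]
qquuRuuu ⇒ qquuuRuuuu   [R -> u R u]
qquuuRuuuu ⇒ qquuuuRuuuuu   [R -> u R u]
qquuuuRuuuuu ⇒ qquuuuvuuuuu   [R -> v]

A ⇒ qAu ⇒ qqAuu ⇒ qquRuu ⇒ qquuRuuu ⇒ qquuuRuuuu ⇒ qquuuuRuuuuu ⇒ qquuuuvuuuuu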